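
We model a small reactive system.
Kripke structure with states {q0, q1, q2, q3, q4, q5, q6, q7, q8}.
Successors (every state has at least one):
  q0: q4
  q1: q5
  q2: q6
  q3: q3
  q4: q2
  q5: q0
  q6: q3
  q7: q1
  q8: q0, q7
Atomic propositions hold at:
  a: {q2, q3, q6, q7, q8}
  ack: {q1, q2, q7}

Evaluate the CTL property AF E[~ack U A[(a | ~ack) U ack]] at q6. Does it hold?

Sat(~ack) = {q0, q3, q4, q5, q6, q8}
Sat(a | ~ack) = {q0, q2, q3, q4, q5, q6, q7, q8}
A[(a | ~ack) U ack]: least fixpoint, start Z0 = Sat(ack) = {q1, q2, q7}, add states in Sat(a | ~ack) with every successor in Z. Z1 = {q1, q2, q4, q7}; Z2 = {q0, q1, q2, q4, q7}; Z3 = {q0, q1, q2, q4, q5, q7, q8}; fixed.
Sat(A[(a | ~ack) U ack]) = {q0, q1, q2, q4, q5, q7, q8}
E[~ack U A[(a | ~ack) U ack]]: least fixpoint, start Z0 = Sat(A[(a | ~ack) U ack]) = {q0, q1, q2, q4, q5, q7, q8}, add states in Sat(~ack) with some successor in Z. Already a fixed point.
Sat(E[~ack U A[(a | ~ack) U ack]]) = {q0, q1, q2, q4, q5, q7, q8}
AF E[~ack U A[(a | ~ack) U ack]]: least fixpoint, start Z0 = {q0, q1, q2, q4, q5, q7, q8}, add states with every successor in Z. Already a fixed point.
Sat(AF E[~ack U A[(a | ~ack) U ack]]) = {q0, q1, q2, q4, q5, q7, q8}
q6 ∉ Sat(AF E[~ack U A[(a | ~ack) U ack]]) = {q0, q1, q2, q4, q5, q7, q8}, so the formula does not hold at q6.

No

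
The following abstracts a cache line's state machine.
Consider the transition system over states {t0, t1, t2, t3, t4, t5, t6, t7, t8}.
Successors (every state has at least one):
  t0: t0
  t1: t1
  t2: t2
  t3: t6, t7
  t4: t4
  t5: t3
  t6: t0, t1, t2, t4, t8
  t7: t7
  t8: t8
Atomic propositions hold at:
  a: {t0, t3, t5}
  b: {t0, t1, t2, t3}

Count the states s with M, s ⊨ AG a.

AG a: greatest fixpoint, start Z0 = {t0, t3, t5}, keep only states in Sat with every successor in Z. Z1 = {t0, t5}; Z2 = {t0}; fixed.
Sat(AG a) = {t0}
|Sat(AG a)| = |{t0}| = 1.

1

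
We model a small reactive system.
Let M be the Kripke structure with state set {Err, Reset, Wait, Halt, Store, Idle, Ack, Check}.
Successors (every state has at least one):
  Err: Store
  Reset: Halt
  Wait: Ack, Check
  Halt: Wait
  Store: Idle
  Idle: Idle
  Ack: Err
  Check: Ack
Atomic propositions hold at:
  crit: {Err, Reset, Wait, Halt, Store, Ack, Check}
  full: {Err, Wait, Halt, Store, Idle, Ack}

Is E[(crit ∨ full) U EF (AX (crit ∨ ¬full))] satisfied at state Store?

Sat(crit ∨ full) = {Err, Reset, Wait, Halt, Store, Idle, Ack, Check}
Sat(¬full) = {Reset, Check}
Sat(crit ∨ ¬full) = {Err, Reset, Wait, Halt, Store, Ack, Check}
Sat(AX (crit ∨ ¬full)) = {s : every successor in {Err, Reset, Wait, Halt, Store, Ack, Check}} = {Err, Reset, Wait, Halt, Ack, Check}
EF (AX (crit ∨ ¬full)): least fixpoint, start Z0 = {Err, Reset, Wait, Halt, Ack, Check}, add states with some successor in Z. Already a fixed point.
Sat(EF (AX (crit ∨ ¬full))) = {Err, Reset, Wait, Halt, Ack, Check}
E[(crit ∨ full) U EF (AX (crit ∨ ¬full))]: least fixpoint, start Z0 = Sat(EF (AX (crit ∨ ¬full))) = {Err, Reset, Wait, Halt, Ack, Check}, add states in Sat(crit ∨ full) with some successor in Z. Already a fixed point.
Sat(E[(crit ∨ full) U EF (AX (crit ∨ ¬full))]) = {Err, Reset, Wait, Halt, Ack, Check}
Store ∉ Sat(E[(crit ∨ full) U EF (AX (crit ∨ ¬full))]) = {Err, Reset, Wait, Halt, Ack, Check}, so the formula does not hold at Store.

No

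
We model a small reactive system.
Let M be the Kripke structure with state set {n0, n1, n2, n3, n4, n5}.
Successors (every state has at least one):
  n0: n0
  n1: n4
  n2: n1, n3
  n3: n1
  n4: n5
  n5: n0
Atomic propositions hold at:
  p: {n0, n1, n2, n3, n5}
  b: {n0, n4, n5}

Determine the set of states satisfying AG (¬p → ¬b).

{n0, n5}

Sat(¬p) = {n4}
Sat(¬b) = {n1, n2, n3}
Sat(¬p → ¬b) = {n0, n1, n2, n3, n5}
AG (¬p → ¬b): greatest fixpoint, start Z0 = {n0, n1, n2, n3, n5}, keep only states in Sat with every successor in Z. Z1 = {n0, n2, n3, n5}; Z2 = {n0, n5}; fixed.
Sat(AG (¬p → ¬b)) = {n0, n5}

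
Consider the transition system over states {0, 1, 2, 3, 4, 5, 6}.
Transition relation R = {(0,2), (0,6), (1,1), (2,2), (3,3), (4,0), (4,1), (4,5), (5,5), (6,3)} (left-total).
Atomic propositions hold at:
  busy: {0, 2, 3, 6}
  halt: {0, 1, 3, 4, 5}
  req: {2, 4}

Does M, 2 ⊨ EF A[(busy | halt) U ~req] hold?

No

Sat(busy | halt) = {0, 1, 2, 3, 4, 5, 6}
Sat(~req) = {0, 1, 3, 5, 6}
A[(busy | halt) U ~req]: least fixpoint, start Z0 = Sat(~req) = {0, 1, 3, 5, 6}, add states in Sat(busy | halt) with every successor in Z. Z1 = {0, 1, 3, 4, 5, 6}; fixed.
Sat(A[(busy | halt) U ~req]) = {0, 1, 3, 4, 5, 6}
EF A[(busy | halt) U ~req]: least fixpoint, start Z0 = {0, 1, 3, 4, 5, 6}, add states with some successor in Z. Already a fixed point.
Sat(EF A[(busy | halt) U ~req]) = {0, 1, 3, 4, 5, 6}
2 ∉ Sat(EF A[(busy | halt) U ~req]) = {0, 1, 3, 4, 5, 6}, so the formula does not hold at 2.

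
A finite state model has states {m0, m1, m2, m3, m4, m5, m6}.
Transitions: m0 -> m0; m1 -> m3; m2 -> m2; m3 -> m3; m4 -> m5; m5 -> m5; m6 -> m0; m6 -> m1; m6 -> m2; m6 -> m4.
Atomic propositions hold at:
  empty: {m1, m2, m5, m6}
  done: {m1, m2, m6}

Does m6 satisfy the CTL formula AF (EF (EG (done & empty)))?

Sat(done & empty) = {m1, m2, m6}
EG (done & empty): greatest fixpoint, start Z0 = {m1, m2, m6}, keep only states in Sat with some successor in Z. Z1 = {m2, m6}; fixed.
Sat(EG (done & empty)) = {m2, m6}
EF (EG (done & empty)): least fixpoint, start Z0 = {m2, m6}, add states with some successor in Z. Already a fixed point.
Sat(EF (EG (done & empty))) = {m2, m6}
AF (EF (EG (done & empty))): least fixpoint, start Z0 = {m2, m6}, add states with every successor in Z. Already a fixed point.
Sat(AF (EF (EG (done & empty)))) = {m2, m6}
m6 ∈ Sat(AF (EF (EG (done & empty)))) = {m2, m6}, so the formula holds at m6.

Yes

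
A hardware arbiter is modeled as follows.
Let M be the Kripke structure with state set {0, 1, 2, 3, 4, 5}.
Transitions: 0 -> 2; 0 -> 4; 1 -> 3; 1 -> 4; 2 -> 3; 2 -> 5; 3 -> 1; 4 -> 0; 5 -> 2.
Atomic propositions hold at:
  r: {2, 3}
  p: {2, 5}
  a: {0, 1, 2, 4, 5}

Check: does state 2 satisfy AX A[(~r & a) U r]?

Sat(~r) = {0, 1, 4, 5}
Sat(~r & a) = {0, 1, 4, 5}
A[(~r & a) U r]: least fixpoint, start Z0 = Sat(r) = {2, 3}, add states in Sat(~r & a) with every successor in Z. Z1 = {2, 3, 5}; fixed.
Sat(A[(~r & a) U r]) = {2, 3, 5}
Sat(AX A[(~r & a) U r]) = {s : every successor in {2, 3, 5}} = {2, 5}
2 ∈ Sat(AX A[(~r & a) U r]) = {2, 5}, so the formula holds at 2.

Yes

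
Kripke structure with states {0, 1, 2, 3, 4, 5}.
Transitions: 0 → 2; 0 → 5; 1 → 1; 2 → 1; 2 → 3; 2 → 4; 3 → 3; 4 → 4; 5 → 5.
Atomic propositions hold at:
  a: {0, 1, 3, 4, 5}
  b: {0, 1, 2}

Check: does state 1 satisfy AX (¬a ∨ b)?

Sat(¬a) = {2}
Sat(¬a ∨ b) = {0, 1, 2}
Sat(AX (¬a ∨ b)) = {s : every successor in {0, 1, 2}} = {1}
1 ∈ Sat(AX (¬a ∨ b)) = {1}, so the formula holds at 1.

Yes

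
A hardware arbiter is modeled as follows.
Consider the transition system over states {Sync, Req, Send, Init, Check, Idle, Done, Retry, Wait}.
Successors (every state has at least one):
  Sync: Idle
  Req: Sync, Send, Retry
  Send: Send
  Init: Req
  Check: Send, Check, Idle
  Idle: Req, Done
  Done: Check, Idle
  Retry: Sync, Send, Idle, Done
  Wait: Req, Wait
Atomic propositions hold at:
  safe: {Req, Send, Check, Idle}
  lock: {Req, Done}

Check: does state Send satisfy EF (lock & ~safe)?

Sat(~safe) = {Sync, Init, Done, Retry, Wait}
Sat(lock & ~safe) = {Done}
EF (lock & ~safe): least fixpoint, start Z0 = {Done}, add states with some successor in Z. Z1 = {Idle, Done, Retry}; Z2 = {Sync, Req, Check, Idle, Done, Retry}; Z3 = {Sync, Req, Init, Check, Idle, Done, Retry, Wait}; fixed.
Sat(EF (lock & ~safe)) = {Sync, Req, Init, Check, Idle, Done, Retry, Wait}
Send ∉ Sat(EF (lock & ~safe)) = {Sync, Req, Init, Check, Idle, Done, Retry, Wait}, so the formula does not hold at Send.

No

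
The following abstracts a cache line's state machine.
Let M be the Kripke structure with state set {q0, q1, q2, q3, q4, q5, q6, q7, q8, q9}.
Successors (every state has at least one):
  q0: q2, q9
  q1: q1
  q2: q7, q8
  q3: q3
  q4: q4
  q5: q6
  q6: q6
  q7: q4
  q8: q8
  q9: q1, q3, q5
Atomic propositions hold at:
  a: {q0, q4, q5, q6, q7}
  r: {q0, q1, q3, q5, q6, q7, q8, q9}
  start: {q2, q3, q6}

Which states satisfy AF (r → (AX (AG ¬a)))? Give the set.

Sat(¬a) = {q1, q2, q3, q8, q9}
AG ¬a: greatest fixpoint, start Z0 = {q1, q2, q3, q8, q9}, keep only states in Sat with every successor in Z. Z1 = {q1, q3, q8}; fixed.
Sat(AG ¬a) = {q1, q3, q8}
Sat(AX (AG ¬a)) = {s : every successor in {q1, q3, q8}} = {q1, q3, q8}
Sat(r → (AX (AG ¬a))) = {q1, q2, q3, q4, q8}
AF (r → (AX (AG ¬a))): least fixpoint, start Z0 = {q1, q2, q3, q4, q8}, add states with every successor in Z. Z1 = {q1, q2, q3, q4, q7, q8}; fixed.
Sat(AF (r → (AX (AG ¬a)))) = {q1, q2, q3, q4, q7, q8}

{q1, q2, q3, q4, q7, q8}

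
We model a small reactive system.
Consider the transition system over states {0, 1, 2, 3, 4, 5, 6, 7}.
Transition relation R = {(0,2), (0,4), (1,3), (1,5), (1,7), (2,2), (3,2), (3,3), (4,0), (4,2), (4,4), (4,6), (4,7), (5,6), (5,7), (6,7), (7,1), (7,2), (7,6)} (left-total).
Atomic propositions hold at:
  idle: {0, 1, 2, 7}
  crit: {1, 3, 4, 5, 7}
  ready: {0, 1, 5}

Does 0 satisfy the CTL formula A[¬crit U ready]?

Yes

Sat(¬crit) = {0, 2, 6}
A[¬crit U ready]: least fixpoint, start Z0 = Sat(ready) = {0, 1, 5}, add states in Sat(¬crit) with every successor in Z. Already a fixed point.
Sat(A[¬crit U ready]) = {0, 1, 5}
0 ∈ Sat(A[¬crit U ready]) = {0, 1, 5}, so the formula holds at 0.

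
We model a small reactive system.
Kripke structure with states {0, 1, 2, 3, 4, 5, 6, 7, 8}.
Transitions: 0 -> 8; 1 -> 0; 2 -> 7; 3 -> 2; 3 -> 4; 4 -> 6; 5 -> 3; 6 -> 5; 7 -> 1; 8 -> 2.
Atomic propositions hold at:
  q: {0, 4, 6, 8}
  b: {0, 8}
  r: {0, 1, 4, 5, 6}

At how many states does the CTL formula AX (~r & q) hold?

1

Sat(~r) = {2, 3, 7, 8}
Sat(~r & q) = {8}
Sat(AX (~r & q)) = {s : every successor in {8}} = {0}
|Sat(AX (~r & q))| = |{0}| = 1.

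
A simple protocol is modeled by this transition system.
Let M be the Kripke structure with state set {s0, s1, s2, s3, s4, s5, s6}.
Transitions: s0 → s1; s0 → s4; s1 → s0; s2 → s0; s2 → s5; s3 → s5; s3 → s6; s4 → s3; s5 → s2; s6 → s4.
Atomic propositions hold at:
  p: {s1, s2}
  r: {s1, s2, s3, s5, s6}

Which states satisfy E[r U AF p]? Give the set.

AF p: least fixpoint, start Z0 = {s1, s2}, add states with every successor in Z. Z1 = {s1, s2, s5}; fixed.
Sat(AF p) = {s1, s2, s5}
E[r U AF p]: least fixpoint, start Z0 = Sat(AF p) = {s1, s2, s5}, add states in Sat(r) with some successor in Z. Z1 = {s1, s2, s3, s5}; fixed.
Sat(E[r U AF p]) = {s1, s2, s3, s5}

{s1, s2, s3, s5}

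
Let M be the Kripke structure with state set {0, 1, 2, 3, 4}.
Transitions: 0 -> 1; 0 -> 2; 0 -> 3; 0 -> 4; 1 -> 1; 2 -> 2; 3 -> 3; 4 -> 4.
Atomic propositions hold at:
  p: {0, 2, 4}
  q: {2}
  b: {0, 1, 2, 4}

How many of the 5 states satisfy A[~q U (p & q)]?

1

Sat(~q) = {0, 1, 3, 4}
Sat(p & q) = {2}
A[~q U (p & q)]: least fixpoint, start Z0 = Sat((p & q)) = {2}, add states in Sat(~q) with every successor in Z. Already a fixed point.
Sat(A[~q U (p & q)]) = {2}
|Sat(A[~q U (p & q)])| = |{2}| = 1.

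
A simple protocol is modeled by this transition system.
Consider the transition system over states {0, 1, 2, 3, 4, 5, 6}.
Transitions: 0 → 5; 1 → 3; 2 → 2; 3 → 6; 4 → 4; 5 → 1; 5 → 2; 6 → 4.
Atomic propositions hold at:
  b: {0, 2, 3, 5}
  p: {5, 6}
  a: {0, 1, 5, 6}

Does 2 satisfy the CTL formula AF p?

No

AF p: least fixpoint, start Z0 = {5, 6}, add states with every successor in Z. Z1 = {0, 3, 5, 6}; Z2 = {0, 1, 3, 5, 6}; fixed.
Sat(AF p) = {0, 1, 3, 5, 6}
2 ∉ Sat(AF p) = {0, 1, 3, 5, 6}, so the formula does not hold at 2.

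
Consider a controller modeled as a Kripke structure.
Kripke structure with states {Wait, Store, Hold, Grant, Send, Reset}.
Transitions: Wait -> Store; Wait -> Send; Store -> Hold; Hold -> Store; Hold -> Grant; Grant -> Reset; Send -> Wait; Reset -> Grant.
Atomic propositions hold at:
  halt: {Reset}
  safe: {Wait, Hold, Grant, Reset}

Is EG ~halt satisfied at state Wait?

Sat(~halt) = {Wait, Store, Hold, Grant, Send}
EG ~halt: greatest fixpoint, start Z0 = {Wait, Store, Hold, Grant, Send}, keep only states in Sat with some successor in Z. Z1 = {Wait, Store, Hold, Send}; fixed.
Sat(EG ~halt) = {Wait, Store, Hold, Send}
Wait ∈ Sat(EG ~halt) = {Wait, Store, Hold, Send}, so the formula holds at Wait.

Yes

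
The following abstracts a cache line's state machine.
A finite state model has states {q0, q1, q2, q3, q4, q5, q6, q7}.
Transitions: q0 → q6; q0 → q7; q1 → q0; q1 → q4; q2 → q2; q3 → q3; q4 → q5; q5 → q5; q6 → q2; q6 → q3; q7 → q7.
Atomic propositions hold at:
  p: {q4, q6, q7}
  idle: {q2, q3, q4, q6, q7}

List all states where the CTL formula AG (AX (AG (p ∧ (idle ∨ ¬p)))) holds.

{q7}

Sat(¬p) = {q0, q1, q2, q3, q5}
Sat(idle ∨ ¬p) = {q0, q1, q2, q3, q4, q5, q6, q7}
Sat(p ∧ (idle ∨ ¬p)) = {q4, q6, q7}
AG (p ∧ (idle ∨ ¬p)): greatest fixpoint, start Z0 = {q4, q6, q7}, keep only states in Sat with every successor in Z. Z1 = {q7}; fixed.
Sat(AG (p ∧ (idle ∨ ¬p))) = {q7}
Sat(AX (AG (p ∧ (idle ∨ ¬p)))) = {s : every successor in {q7}} = {q7}
AG (AX (AG (p ∧ (idle ∨ ¬p)))): greatest fixpoint, start Z0 = {q7}, keep only states in Sat with every successor in Z. Already a fixed point.
Sat(AG (AX (AG (p ∧ (idle ∨ ¬p))))) = {q7}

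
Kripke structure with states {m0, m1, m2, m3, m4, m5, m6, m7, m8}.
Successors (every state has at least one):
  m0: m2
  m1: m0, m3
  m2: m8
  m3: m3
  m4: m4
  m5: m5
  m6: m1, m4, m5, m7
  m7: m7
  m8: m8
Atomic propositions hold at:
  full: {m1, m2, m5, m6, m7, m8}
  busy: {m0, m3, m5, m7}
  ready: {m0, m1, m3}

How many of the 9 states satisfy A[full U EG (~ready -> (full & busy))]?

4

Sat(~ready) = {m2, m4, m5, m6, m7, m8}
Sat(full & busy) = {m5, m7}
Sat(~ready -> (full & busy)) = {m0, m1, m3, m5, m7}
EG (~ready -> (full & busy)): greatest fixpoint, start Z0 = {m0, m1, m3, m5, m7}, keep only states in Sat with some successor in Z. Z1 = {m1, m3, m5, m7}; fixed.
Sat(EG (~ready -> (full & busy))) = {m1, m3, m5, m7}
A[full U EG (~ready -> (full & busy))]: least fixpoint, start Z0 = Sat(EG (~ready -> (full & busy))) = {m1, m3, m5, m7}, add states in Sat(full) with every successor in Z. Already a fixed point.
Sat(A[full U EG (~ready -> (full & busy))]) = {m1, m3, m5, m7}
|Sat(A[full U EG (~ready -> (full & busy))])| = |{m1, m3, m5, m7}| = 4.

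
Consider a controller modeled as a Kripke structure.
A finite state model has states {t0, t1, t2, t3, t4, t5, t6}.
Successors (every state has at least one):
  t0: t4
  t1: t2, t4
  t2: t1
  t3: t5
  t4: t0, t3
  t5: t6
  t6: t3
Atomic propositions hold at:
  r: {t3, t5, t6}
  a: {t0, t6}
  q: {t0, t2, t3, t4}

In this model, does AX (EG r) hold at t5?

EG r: greatest fixpoint, start Z0 = {t3, t5, t6}, keep only states in Sat with some successor in Z. Already a fixed point.
Sat(EG r) = {t3, t5, t6}
Sat(AX (EG r)) = {s : every successor in {t3, t5, t6}} = {t3, t5, t6}
t5 ∈ Sat(AX (EG r)) = {t3, t5, t6}, so the formula holds at t5.

Yes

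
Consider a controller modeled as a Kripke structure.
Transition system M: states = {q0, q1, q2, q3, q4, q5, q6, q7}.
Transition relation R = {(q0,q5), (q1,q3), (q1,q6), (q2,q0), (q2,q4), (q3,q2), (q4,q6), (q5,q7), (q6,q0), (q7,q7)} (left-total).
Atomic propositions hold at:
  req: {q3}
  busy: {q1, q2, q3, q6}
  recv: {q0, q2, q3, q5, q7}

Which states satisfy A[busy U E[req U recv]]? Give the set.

E[req U recv]: least fixpoint, start Z0 = Sat(recv) = {q0, q2, q3, q5, q7}, add states in Sat(req) with some successor in Z. Already a fixed point.
Sat(E[req U recv]) = {q0, q2, q3, q5, q7}
A[busy U E[req U recv]]: least fixpoint, start Z0 = Sat(E[req U recv]) = {q0, q2, q3, q5, q7}, add states in Sat(busy) with every successor in Z. Z1 = {q0, q2, q3, q5, q6, q7}; Z2 = {q0, q1, q2, q3, q5, q6, q7}; fixed.
Sat(A[busy U E[req U recv]]) = {q0, q1, q2, q3, q5, q6, q7}

{q0, q1, q2, q3, q5, q6, q7}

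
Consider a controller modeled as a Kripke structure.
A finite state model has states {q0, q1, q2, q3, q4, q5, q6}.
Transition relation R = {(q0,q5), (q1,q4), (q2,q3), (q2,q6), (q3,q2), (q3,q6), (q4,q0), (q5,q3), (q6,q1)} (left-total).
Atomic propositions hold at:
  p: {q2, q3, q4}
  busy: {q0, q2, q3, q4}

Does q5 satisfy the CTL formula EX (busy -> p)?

Sat(busy -> p) = {q1, q2, q3, q4, q5, q6}
Sat(EX (busy -> p)) = {s : some successor in {q1, q2, q3, q4, q5, q6}} = {q0, q1, q2, q3, q5, q6}
q5 ∈ Sat(EX (busy -> p)) = {q0, q1, q2, q3, q5, q6}, so the formula holds at q5.

Yes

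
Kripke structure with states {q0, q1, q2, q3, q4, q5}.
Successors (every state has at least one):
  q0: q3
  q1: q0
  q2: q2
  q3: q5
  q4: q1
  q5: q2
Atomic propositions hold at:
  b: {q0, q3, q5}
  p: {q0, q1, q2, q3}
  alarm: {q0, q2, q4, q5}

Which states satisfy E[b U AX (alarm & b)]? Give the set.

{q0, q1, q3}

Sat(alarm & b) = {q0, q5}
Sat(AX (alarm & b)) = {s : every successor in {q0, q5}} = {q1, q3}
E[b U AX (alarm & b)]: least fixpoint, start Z0 = Sat(AX (alarm & b)) = {q1, q3}, add states in Sat(b) with some successor in Z. Z1 = {q0, q1, q3}; fixed.
Sat(E[b U AX (alarm & b)]) = {q0, q1, q3}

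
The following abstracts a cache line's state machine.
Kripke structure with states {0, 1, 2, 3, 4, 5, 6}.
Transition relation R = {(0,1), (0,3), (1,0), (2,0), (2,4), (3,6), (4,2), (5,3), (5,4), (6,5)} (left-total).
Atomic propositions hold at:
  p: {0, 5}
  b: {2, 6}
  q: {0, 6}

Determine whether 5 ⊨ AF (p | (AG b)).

Yes

AG b: greatest fixpoint, start Z0 = {2, 6}, keep only states in Sat with every successor in Z. Z1 = ∅; fixed.
Sat(AG b) = ∅
Sat(p | (AG b)) = {0, 5}
AF (p | (AG b)): least fixpoint, start Z0 = {0, 5}, add states with every successor in Z. Z1 = {0, 1, 5, 6}; Z2 = {0, 1, 3, 5, 6}; fixed.
Sat(AF (p | (AG b))) = {0, 1, 3, 5, 6}
5 ∈ Sat(AF (p | (AG b))) = {0, 1, 3, 5, 6}, so the formula holds at 5.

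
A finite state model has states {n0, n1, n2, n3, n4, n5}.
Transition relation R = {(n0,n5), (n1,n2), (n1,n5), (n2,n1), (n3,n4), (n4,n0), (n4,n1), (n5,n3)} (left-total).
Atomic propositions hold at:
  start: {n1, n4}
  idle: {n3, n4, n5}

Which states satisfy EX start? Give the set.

Sat(EX start) = {s : some successor in {n1, n4}} = {n2, n3, n4}

{n2, n3, n4}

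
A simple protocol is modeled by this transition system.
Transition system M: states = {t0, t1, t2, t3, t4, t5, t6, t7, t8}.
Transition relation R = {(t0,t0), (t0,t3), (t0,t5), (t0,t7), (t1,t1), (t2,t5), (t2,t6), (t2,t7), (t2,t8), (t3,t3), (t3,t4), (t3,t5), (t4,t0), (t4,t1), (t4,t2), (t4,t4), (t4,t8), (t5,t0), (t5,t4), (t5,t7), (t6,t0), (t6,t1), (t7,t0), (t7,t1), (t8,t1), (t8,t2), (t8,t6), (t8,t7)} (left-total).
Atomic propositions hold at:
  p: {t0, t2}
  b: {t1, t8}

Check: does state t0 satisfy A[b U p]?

A[b U p]: least fixpoint, start Z0 = Sat(p) = {t0, t2}, add states in Sat(b) with every successor in Z. Already a fixed point.
Sat(A[b U p]) = {t0, t2}
t0 ∈ Sat(A[b U p]) = {t0, t2}, so the formula holds at t0.

Yes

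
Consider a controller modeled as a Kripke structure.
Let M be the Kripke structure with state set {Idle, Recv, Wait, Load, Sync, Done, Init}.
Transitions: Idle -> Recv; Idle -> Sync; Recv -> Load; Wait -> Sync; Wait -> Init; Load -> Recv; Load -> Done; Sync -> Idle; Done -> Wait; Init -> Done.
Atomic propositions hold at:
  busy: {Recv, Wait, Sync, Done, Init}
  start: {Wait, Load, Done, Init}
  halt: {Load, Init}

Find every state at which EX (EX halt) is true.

Sat(EX halt) = {s : some successor in {Load, Init}} = {Recv, Wait}
Sat(EX (EX halt)) = {s : some successor in {Recv, Wait}} = {Idle, Load, Done}

{Idle, Load, Done}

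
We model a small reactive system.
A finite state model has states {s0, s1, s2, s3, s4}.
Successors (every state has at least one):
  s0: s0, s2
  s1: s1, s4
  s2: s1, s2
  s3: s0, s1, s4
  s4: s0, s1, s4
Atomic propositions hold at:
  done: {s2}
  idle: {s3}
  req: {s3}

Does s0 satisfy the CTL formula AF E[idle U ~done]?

Yes

Sat(~done) = {s0, s1, s3, s4}
E[idle U ~done]: least fixpoint, start Z0 = Sat(~done) = {s0, s1, s3, s4}, add states in Sat(idle) with some successor in Z. Already a fixed point.
Sat(E[idle U ~done]) = {s0, s1, s3, s4}
AF E[idle U ~done]: least fixpoint, start Z0 = {s0, s1, s3, s4}, add states with every successor in Z. Already a fixed point.
Sat(AF E[idle U ~done]) = {s0, s1, s3, s4}
s0 ∈ Sat(AF E[idle U ~done]) = {s0, s1, s3, s4}, so the formula holds at s0.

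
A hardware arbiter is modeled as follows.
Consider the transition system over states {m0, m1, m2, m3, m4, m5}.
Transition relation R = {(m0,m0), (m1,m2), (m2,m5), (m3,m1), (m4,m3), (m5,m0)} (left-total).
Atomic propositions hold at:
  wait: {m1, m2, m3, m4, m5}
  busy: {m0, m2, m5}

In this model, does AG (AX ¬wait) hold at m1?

Sat(¬wait) = {m0}
Sat(AX ¬wait) = {s : every successor in {m0}} = {m0, m5}
AG (AX ¬wait): greatest fixpoint, start Z0 = {m0, m5}, keep only states in Sat with every successor in Z. Already a fixed point.
Sat(AG (AX ¬wait)) = {m0, m5}
m1 ∉ Sat(AG (AX ¬wait)) = {m0, m5}, so the formula does not hold at m1.

No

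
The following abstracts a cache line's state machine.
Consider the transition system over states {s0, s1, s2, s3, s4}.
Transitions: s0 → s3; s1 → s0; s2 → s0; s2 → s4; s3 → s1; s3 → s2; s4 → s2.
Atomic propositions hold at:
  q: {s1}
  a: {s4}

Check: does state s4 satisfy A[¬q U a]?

Yes

Sat(¬q) = {s0, s2, s3, s4}
A[¬q U a]: least fixpoint, start Z0 = Sat(a) = {s4}, add states in Sat(¬q) with every successor in Z. Already a fixed point.
Sat(A[¬q U a]) = {s4}
s4 ∈ Sat(A[¬q U a]) = {s4}, so the formula holds at s4.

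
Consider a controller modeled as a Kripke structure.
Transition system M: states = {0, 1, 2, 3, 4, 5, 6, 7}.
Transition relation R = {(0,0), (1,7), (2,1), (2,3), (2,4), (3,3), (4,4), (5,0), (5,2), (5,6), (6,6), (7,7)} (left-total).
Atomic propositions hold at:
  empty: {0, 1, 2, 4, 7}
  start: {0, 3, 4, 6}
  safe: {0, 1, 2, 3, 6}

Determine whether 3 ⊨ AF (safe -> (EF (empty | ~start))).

Sat(~start) = {1, 2, 5, 7}
Sat(empty | ~start) = {0, 1, 2, 4, 5, 7}
EF (empty | ~start): least fixpoint, start Z0 = {0, 1, 2, 4, 5, 7}, add states with some successor in Z. Already a fixed point.
Sat(EF (empty | ~start)) = {0, 1, 2, 4, 5, 7}
Sat(safe -> (EF (empty | ~start))) = {0, 1, 2, 4, 5, 7}
AF (safe -> (EF (empty | ~start))): least fixpoint, start Z0 = {0, 1, 2, 4, 5, 7}, add states with every successor in Z. Already a fixed point.
Sat(AF (safe -> (EF (empty | ~start)))) = {0, 1, 2, 4, 5, 7}
3 ∉ Sat(AF (safe -> (EF (empty | ~start)))) = {0, 1, 2, 4, 5, 7}, so the formula does not hold at 3.

No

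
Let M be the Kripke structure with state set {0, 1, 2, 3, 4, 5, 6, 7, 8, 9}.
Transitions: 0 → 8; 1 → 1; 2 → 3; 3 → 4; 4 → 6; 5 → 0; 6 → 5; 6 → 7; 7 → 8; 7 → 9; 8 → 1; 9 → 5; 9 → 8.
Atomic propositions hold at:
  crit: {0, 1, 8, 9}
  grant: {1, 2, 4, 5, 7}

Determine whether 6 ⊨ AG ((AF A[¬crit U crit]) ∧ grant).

Sat(¬crit) = {2, 3, 4, 5, 6, 7}
A[¬crit U crit]: least fixpoint, start Z0 = Sat(crit) = {0, 1, 8, 9}, add states in Sat(¬crit) with every successor in Z. Z1 = {0, 1, 5, 7, 8, 9}; Z2 = {0, 1, 5, 6, 7, 8, 9}; Z3 = {0, 1, 4, 5, 6, 7, 8, 9}; Z4 = {0, 1, 3, 4, 5, 6, 7, 8, 9}; Z5 = {0, 1, 2, 3, 4, 5, 6, 7, 8, 9}; fixed.
Sat(A[¬crit U crit]) = {0, 1, 2, 3, 4, 5, 6, 7, 8, 9}
AF A[¬crit U crit]: least fixpoint, start Z0 = {0, 1, 2, 3, 4, 5, 6, 7, 8, 9}, add states with every successor in Z. Already a fixed point.
Sat(AF A[¬crit U crit]) = {0, 1, 2, 3, 4, 5, 6, 7, 8, 9}
Sat((AF A[¬crit U crit]) ∧ grant) = {1, 2, 4, 5, 7}
AG ((AF A[¬crit U crit]) ∧ grant): greatest fixpoint, start Z0 = {1, 2, 4, 5, 7}, keep only states in Sat with every successor in Z. Z1 = {1}; fixed.
Sat(AG ((AF A[¬crit U crit]) ∧ grant)) = {1}
6 ∉ Sat(AG ((AF A[¬crit U crit]) ∧ grant)) = {1}, so the formula does not hold at 6.

No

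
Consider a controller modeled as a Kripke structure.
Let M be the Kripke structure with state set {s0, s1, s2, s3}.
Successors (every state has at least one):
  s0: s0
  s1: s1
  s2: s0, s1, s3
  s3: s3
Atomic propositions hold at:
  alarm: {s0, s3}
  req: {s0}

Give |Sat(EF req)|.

EF req: least fixpoint, start Z0 = {s0}, add states with some successor in Z. Z1 = {s0, s2}; fixed.
Sat(EF req) = {s0, s2}
|Sat(EF req)| = |{s0, s2}| = 2.

2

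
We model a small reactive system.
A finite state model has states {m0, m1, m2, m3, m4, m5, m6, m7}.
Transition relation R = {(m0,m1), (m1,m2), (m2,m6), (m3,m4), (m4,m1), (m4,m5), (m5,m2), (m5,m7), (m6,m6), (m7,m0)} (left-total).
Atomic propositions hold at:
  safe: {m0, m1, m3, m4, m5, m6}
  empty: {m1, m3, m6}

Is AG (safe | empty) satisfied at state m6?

Sat(safe | empty) = {m0, m1, m3, m4, m5, m6}
AG (safe | empty): greatest fixpoint, start Z0 = {m0, m1, m3, m4, m5, m6}, keep only states in Sat with every successor in Z. Z1 = {m0, m3, m4, m6}; Z2 = {m3, m6}; Z3 = {m6}; fixed.
Sat(AG (safe | empty)) = {m6}
m6 ∈ Sat(AG (safe | empty)) = {m6}, so the formula holds at m6.

Yes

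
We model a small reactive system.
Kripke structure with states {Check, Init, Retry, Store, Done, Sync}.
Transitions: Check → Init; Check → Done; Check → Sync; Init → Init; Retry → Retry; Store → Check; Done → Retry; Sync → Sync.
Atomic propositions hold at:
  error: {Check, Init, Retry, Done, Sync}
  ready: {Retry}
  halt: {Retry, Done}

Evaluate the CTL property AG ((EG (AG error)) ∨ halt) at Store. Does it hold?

No

AG error: greatest fixpoint, start Z0 = {Check, Init, Retry, Done, Sync}, keep only states in Sat with every successor in Z. Already a fixed point.
Sat(AG error) = {Check, Init, Retry, Done, Sync}
EG (AG error): greatest fixpoint, start Z0 = {Check, Init, Retry, Done, Sync}, keep only states in Sat with some successor in Z. Already a fixed point.
Sat(EG (AG error)) = {Check, Init, Retry, Done, Sync}
Sat((EG (AG error)) ∨ halt) = {Check, Init, Retry, Done, Sync}
AG ((EG (AG error)) ∨ halt): greatest fixpoint, start Z0 = {Check, Init, Retry, Done, Sync}, keep only states in Sat with every successor in Z. Already a fixed point.
Sat(AG ((EG (AG error)) ∨ halt)) = {Check, Init, Retry, Done, Sync}
Store ∉ Sat(AG ((EG (AG error)) ∨ halt)) = {Check, Init, Retry, Done, Sync}, so the formula does not hold at Store.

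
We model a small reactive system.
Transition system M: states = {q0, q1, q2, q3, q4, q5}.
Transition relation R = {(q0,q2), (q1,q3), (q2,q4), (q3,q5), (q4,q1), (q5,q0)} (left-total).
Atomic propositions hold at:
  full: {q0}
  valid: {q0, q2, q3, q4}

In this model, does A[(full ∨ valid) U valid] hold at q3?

Sat(full ∨ valid) = {q0, q2, q3, q4}
A[(full ∨ valid) U valid]: least fixpoint, start Z0 = Sat(valid) = {q0, q2, q3, q4}, add states in Sat(full ∨ valid) with every successor in Z. Already a fixed point.
Sat(A[(full ∨ valid) U valid]) = {q0, q2, q3, q4}
q3 ∈ Sat(A[(full ∨ valid) U valid]) = {q0, q2, q3, q4}, so the formula holds at q3.

Yes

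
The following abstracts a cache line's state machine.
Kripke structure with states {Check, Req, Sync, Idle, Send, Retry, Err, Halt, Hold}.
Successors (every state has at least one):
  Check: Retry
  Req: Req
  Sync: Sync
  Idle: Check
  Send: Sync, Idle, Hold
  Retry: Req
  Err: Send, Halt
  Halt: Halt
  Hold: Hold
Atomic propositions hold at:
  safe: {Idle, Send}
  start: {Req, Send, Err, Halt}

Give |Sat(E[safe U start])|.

E[safe U start]: least fixpoint, start Z0 = Sat(start) = {Req, Send, Err, Halt}, add states in Sat(safe) with some successor in Z. Already a fixed point.
Sat(E[safe U start]) = {Req, Send, Err, Halt}
|Sat(E[safe U start])| = |{Req, Send, Err, Halt}| = 4.

4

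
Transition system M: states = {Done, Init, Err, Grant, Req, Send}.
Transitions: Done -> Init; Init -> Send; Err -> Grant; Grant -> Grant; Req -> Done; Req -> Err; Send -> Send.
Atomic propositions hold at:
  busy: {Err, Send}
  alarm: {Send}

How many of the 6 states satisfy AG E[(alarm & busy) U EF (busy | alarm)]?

3

Sat(alarm & busy) = {Send}
Sat(busy | alarm) = {Err, Send}
EF (busy | alarm): least fixpoint, start Z0 = {Err, Send}, add states with some successor in Z. Z1 = {Init, Err, Req, Send}; Z2 = {Done, Init, Err, Req, Send}; fixed.
Sat(EF (busy | alarm)) = {Done, Init, Err, Req, Send}
E[(alarm & busy) U EF (busy | alarm)]: least fixpoint, start Z0 = Sat(EF (busy | alarm)) = {Done, Init, Err, Req, Send}, add states in Sat(alarm & busy) with some successor in Z. Already a fixed point.
Sat(E[(alarm & busy) U EF (busy | alarm)]) = {Done, Init, Err, Req, Send}
AG E[(alarm & busy) U EF (busy | alarm)]: greatest fixpoint, start Z0 = {Done, Init, Err, Req, Send}, keep only states in Sat with every successor in Z. Z1 = {Done, Init, Req, Send}; Z2 = {Done, Init, Send}; fixed.
Sat(AG E[(alarm & busy) U EF (busy | alarm)]) = {Done, Init, Send}
|Sat(AG E[(alarm & busy) U EF (busy | alarm)])| = |{Done, Init, Send}| = 3.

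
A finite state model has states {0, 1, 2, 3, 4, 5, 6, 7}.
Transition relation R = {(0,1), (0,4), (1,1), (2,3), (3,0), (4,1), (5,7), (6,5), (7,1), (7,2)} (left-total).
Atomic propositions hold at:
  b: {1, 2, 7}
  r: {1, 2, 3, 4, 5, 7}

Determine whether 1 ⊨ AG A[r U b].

A[r U b]: least fixpoint, start Z0 = Sat(b) = {1, 2, 7}, add states in Sat(r) with every successor in Z. Z1 = {1, 2, 4, 5, 7}; fixed.
Sat(A[r U b]) = {1, 2, 4, 5, 7}
AG A[r U b]: greatest fixpoint, start Z0 = {1, 2, 4, 5, 7}, keep only states in Sat with every successor in Z. Z1 = {1, 4, 5, 7}; Z2 = {1, 4, 5}; Z3 = {1, 4}; fixed.
Sat(AG A[r U b]) = {1, 4}
1 ∈ Sat(AG A[r U b]) = {1, 4}, so the formula holds at 1.

Yes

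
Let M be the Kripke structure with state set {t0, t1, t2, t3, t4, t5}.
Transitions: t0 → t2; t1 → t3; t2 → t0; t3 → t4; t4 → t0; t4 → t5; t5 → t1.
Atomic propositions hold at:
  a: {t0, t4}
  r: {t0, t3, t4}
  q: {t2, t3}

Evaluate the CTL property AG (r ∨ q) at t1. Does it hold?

Sat(r ∨ q) = {t0, t2, t3, t4}
AG (r ∨ q): greatest fixpoint, start Z0 = {t0, t2, t3, t4}, keep only states in Sat with every successor in Z. Z1 = {t0, t2, t3}; Z2 = {t0, t2}; fixed.
Sat(AG (r ∨ q)) = {t0, t2}
t1 ∉ Sat(AG (r ∨ q)) = {t0, t2}, so the formula does not hold at t1.

No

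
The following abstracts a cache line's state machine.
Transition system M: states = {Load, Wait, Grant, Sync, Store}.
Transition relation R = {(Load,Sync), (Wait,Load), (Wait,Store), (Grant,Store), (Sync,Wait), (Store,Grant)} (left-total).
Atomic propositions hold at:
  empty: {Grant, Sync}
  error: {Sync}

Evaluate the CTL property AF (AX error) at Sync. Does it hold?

Sat(AX error) = {s : every successor in {Sync}} = {Load}
AF (AX error): least fixpoint, start Z0 = {Load}, add states with every successor in Z. Already a fixed point.
Sat(AF (AX error)) = {Load}
Sync ∉ Sat(AF (AX error)) = {Load}, so the formula does not hold at Sync.

No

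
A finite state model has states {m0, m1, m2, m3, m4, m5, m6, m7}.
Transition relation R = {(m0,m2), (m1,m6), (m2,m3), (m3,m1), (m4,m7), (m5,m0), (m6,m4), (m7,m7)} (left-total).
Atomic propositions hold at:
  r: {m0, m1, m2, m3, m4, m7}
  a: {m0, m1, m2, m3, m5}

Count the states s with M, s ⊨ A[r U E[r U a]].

E[r U a]: least fixpoint, start Z0 = Sat(a) = {m0, m1, m2, m3, m5}, add states in Sat(r) with some successor in Z. Already a fixed point.
Sat(E[r U a]) = {m0, m1, m2, m3, m5}
A[r U E[r U a]]: least fixpoint, start Z0 = Sat(E[r U a]) = {m0, m1, m2, m3, m5}, add states in Sat(r) with every successor in Z. Already a fixed point.
Sat(A[r U E[r U a]]) = {m0, m1, m2, m3, m5}
|Sat(A[r U E[r U a]])| = |{m0, m1, m2, m3, m5}| = 5.

5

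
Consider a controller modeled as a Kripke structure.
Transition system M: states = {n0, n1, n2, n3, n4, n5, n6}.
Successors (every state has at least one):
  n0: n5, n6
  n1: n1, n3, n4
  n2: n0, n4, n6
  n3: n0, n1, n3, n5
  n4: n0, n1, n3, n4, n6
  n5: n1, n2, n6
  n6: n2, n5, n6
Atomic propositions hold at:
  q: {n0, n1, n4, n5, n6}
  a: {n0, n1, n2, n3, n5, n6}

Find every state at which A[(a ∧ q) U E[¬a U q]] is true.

Sat(a ∧ q) = {n0, n1, n5, n6}
Sat(¬a) = {n4}
E[¬a U q]: least fixpoint, start Z0 = Sat(q) = {n0, n1, n4, n5, n6}, add states in Sat(¬a) with some successor in Z. Already a fixed point.
Sat(E[¬a U q]) = {n0, n1, n4, n5, n6}
A[(a ∧ q) U E[¬a U q]]: least fixpoint, start Z0 = Sat(E[¬a U q]) = {n0, n1, n4, n5, n6}, add states in Sat(a ∧ q) with every successor in Z. Already a fixed point.
Sat(A[(a ∧ q) U E[¬a U q]]) = {n0, n1, n4, n5, n6}

{n0, n1, n4, n5, n6}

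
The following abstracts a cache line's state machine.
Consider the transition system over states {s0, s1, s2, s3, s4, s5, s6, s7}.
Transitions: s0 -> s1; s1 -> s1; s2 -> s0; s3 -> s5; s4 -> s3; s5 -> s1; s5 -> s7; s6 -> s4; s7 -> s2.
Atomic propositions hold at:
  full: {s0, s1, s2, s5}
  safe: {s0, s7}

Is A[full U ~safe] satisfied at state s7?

Sat(~safe) = {s1, s2, s3, s4, s5, s6}
A[full U ~safe]: least fixpoint, start Z0 = Sat(~safe) = {s1, s2, s3, s4, s5, s6}, add states in Sat(full) with every successor in Z. Z1 = {s0, s1, s2, s3, s4, s5, s6}; fixed.
Sat(A[full U ~safe]) = {s0, s1, s2, s3, s4, s5, s6}
s7 ∉ Sat(A[full U ~safe]) = {s0, s1, s2, s3, s4, s5, s6}, so the formula does not hold at s7.

No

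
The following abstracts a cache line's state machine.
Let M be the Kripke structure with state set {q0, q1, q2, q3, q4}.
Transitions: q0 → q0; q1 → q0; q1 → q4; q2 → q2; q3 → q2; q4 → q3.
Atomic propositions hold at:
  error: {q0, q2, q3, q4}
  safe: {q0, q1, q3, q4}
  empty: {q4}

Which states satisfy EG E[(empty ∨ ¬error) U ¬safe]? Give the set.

{q2}

Sat(¬error) = {q1}
Sat(empty ∨ ¬error) = {q1, q4}
Sat(¬safe) = {q2}
E[(empty ∨ ¬error) U ¬safe]: least fixpoint, start Z0 = Sat(¬safe) = {q2}, add states in Sat(empty ∨ ¬error) with some successor in Z. Already a fixed point.
Sat(E[(empty ∨ ¬error) U ¬safe]) = {q2}
EG E[(empty ∨ ¬error) U ¬safe]: greatest fixpoint, start Z0 = {q2}, keep only states in Sat with some successor in Z. Already a fixed point.
Sat(EG E[(empty ∨ ¬error) U ¬safe]) = {q2}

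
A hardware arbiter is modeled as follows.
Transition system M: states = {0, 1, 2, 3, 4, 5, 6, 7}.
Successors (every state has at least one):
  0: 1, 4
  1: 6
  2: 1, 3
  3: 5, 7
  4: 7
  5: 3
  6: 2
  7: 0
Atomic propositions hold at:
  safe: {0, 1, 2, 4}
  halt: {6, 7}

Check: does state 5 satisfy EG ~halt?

Sat(~halt) = {0, 1, 2, 3, 4, 5}
EG ~halt: greatest fixpoint, start Z0 = {0, 1, 2, 3, 4, 5}, keep only states in Sat with some successor in Z. Z1 = {0, 2, 3, 5}; Z2 = {2, 3, 5}; fixed.
Sat(EG ~halt) = {2, 3, 5}
5 ∈ Sat(EG ~halt) = {2, 3, 5}, so the formula holds at 5.

Yes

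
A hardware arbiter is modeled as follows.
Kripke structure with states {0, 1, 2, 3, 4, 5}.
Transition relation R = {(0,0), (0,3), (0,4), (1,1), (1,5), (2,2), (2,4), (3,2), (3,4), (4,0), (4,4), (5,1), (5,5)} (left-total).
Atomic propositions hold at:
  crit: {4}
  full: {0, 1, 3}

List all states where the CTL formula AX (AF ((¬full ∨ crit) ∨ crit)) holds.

Sat(¬full) = {2, 4, 5}
Sat(¬full ∨ crit) = {2, 4, 5}
Sat((¬full ∨ crit) ∨ crit) = {2, 4, 5}
AF ((¬full ∨ crit) ∨ crit): least fixpoint, start Z0 = {2, 4, 5}, add states with every successor in Z. Z1 = {2, 3, 4, 5}; fixed.
Sat(AF ((¬full ∨ crit) ∨ crit)) = {2, 3, 4, 5}
Sat(AX (AF ((¬full ∨ crit) ∨ crit))) = {s : every successor in {2, 3, 4, 5}} = {2, 3}

{2, 3}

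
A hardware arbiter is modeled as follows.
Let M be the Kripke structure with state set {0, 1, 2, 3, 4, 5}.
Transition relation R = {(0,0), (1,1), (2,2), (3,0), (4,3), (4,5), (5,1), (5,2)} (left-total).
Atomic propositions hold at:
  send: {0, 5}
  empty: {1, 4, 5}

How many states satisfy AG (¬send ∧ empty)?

1

Sat(¬send) = {1, 2, 3, 4}
Sat(¬send ∧ empty) = {1, 4}
AG (¬send ∧ empty): greatest fixpoint, start Z0 = {1, 4}, keep only states in Sat with every successor in Z. Z1 = {1}; fixed.
Sat(AG (¬send ∧ empty)) = {1}
|Sat(AG (¬send ∧ empty))| = |{1}| = 1.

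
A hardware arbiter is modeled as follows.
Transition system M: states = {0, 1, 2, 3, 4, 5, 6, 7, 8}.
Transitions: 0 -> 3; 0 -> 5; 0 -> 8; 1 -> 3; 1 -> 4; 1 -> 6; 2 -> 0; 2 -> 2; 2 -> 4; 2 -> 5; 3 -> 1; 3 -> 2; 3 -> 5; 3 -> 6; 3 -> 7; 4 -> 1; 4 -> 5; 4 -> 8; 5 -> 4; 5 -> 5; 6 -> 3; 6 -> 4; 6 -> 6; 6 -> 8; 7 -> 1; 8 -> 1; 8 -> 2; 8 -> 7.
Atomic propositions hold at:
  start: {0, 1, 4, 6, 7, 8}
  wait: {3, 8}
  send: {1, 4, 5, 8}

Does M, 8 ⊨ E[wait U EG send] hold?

Yes

EG send: greatest fixpoint, start Z0 = {1, 4, 5, 8}, keep only states in Sat with some successor in Z. Already a fixed point.
Sat(EG send) = {1, 4, 5, 8}
E[wait U EG send]: least fixpoint, start Z0 = Sat(EG send) = {1, 4, 5, 8}, add states in Sat(wait) with some successor in Z. Z1 = {1, 3, 4, 5, 8}; fixed.
Sat(E[wait U EG send]) = {1, 3, 4, 5, 8}
8 ∈ Sat(E[wait U EG send]) = {1, 3, 4, 5, 8}, so the formula holds at 8.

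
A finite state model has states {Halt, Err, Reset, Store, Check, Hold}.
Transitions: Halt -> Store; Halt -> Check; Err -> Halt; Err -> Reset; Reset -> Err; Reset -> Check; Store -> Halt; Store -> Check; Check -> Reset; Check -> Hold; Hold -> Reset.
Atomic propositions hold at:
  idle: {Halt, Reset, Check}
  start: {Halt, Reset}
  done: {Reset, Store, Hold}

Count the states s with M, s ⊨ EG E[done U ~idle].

Sat(~idle) = {Err, Store, Hold}
E[done U ~idle]: least fixpoint, start Z0 = Sat(~idle) = {Err, Store, Hold}, add states in Sat(done) with some successor in Z. Z1 = {Err, Reset, Store, Hold}; fixed.
Sat(E[done U ~idle]) = {Err, Reset, Store, Hold}
EG E[done U ~idle]: greatest fixpoint, start Z0 = {Err, Reset, Store, Hold}, keep only states in Sat with some successor in Z. Z1 = {Err, Reset, Hold}; fixed.
Sat(EG E[done U ~idle]) = {Err, Reset, Hold}
|Sat(EG E[done U ~idle])| = |{Err, Reset, Hold}| = 3.

3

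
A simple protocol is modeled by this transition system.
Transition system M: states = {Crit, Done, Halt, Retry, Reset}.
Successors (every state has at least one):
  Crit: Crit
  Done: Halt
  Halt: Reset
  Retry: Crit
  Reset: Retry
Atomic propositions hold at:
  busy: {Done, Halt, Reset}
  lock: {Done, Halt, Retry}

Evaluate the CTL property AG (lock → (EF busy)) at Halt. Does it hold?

EF busy: least fixpoint, start Z0 = {Done, Halt, Reset}, add states with some successor in Z. Already a fixed point.
Sat(EF busy) = {Done, Halt, Reset}
Sat(lock → (EF busy)) = {Crit, Done, Halt, Reset}
AG (lock → (EF busy)): greatest fixpoint, start Z0 = {Crit, Done, Halt, Reset}, keep only states in Sat with every successor in Z. Z1 = {Crit, Done, Halt}; Z2 = {Crit, Done}; Z3 = {Crit}; fixed.
Sat(AG (lock → (EF busy))) = {Crit}
Halt ∉ Sat(AG (lock → (EF busy))) = {Crit}, so the formula does not hold at Halt.

No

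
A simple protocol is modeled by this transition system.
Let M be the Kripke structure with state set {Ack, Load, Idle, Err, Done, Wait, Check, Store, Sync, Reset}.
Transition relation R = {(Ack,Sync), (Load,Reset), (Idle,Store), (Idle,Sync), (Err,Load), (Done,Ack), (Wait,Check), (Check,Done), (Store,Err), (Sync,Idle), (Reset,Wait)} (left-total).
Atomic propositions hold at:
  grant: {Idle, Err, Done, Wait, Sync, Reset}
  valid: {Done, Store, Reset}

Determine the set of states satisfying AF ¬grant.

Sat(¬grant) = {Ack, Load, Check, Store}
AF ¬grant: least fixpoint, start Z0 = {Ack, Load, Check, Store}, add states with every successor in Z. Z1 = {Ack, Load, Err, Done, Wait, Check, Store}; Z2 = {Ack, Load, Err, Done, Wait, Check, Store, Reset}; fixed.
Sat(AF ¬grant) = {Ack, Load, Err, Done, Wait, Check, Store, Reset}

{Ack, Load, Err, Done, Wait, Check, Store, Reset}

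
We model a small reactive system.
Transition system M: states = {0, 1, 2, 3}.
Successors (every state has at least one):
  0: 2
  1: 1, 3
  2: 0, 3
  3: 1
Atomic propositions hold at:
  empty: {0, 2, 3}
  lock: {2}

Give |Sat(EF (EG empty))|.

2

EG empty: greatest fixpoint, start Z0 = {0, 2, 3}, keep only states in Sat with some successor in Z. Z1 = {0, 2}; fixed.
Sat(EG empty) = {0, 2}
EF (EG empty): least fixpoint, start Z0 = {0, 2}, add states with some successor in Z. Already a fixed point.
Sat(EF (EG empty)) = {0, 2}
|Sat(EF (EG empty))| = |{0, 2}| = 2.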